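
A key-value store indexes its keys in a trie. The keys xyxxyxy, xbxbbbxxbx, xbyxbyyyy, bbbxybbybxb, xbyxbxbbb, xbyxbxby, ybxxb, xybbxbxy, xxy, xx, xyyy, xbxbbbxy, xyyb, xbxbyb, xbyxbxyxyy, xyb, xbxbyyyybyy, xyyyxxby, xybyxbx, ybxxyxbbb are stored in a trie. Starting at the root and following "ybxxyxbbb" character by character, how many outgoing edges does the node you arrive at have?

0

The children of the "ybxxyxbbb" node are the distinct next characters among strings starting with "ybxxyxbbb".
No stored string extends past "ybxxyxbbb".
That node has 0 child edges.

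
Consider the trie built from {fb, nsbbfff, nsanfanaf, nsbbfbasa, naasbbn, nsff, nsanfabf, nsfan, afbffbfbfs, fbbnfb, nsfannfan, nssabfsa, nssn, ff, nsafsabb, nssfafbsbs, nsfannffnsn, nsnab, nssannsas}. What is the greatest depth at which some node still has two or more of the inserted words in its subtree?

Look for the deepest trie node that still has at least two words in its subtree.
e.g. "nsfannfan" and "nsfannffnsn" share the prefix "nsfannf" of length 7; no pair shares a longer one.
Longest shared-prefix length: 7

7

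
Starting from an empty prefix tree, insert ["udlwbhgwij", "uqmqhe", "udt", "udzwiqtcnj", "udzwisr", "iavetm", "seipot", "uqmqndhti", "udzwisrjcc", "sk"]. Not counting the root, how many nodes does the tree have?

47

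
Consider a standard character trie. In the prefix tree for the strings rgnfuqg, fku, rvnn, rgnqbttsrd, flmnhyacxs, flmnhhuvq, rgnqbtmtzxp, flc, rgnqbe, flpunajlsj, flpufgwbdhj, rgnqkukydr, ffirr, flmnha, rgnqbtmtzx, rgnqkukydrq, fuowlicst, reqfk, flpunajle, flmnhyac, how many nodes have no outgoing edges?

Leaves are exactly the stored words that no other stored word extends.
Those words: "ffirr", "fku", "flc", "flmnha", "flmnhhuvq", "flmnhyacxs", "flpufgwbdhj", "flpunajle", "flpunajlsj", "fuowlicst", "reqfk", "rgnfuqg", "rgnqbe", "rgnqbtmtzxp", "rgnqbttsrd", "rgnqkukydrq", "rvnn"
Leaf count: 17

17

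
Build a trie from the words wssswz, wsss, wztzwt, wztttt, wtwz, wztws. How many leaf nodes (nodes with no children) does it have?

5

Leaves are exactly the stored words that no other stored word extends.
Those words: "wssswz", "wtwz", "wztttt", "wztws", "wztzwt"
Leaf count: 5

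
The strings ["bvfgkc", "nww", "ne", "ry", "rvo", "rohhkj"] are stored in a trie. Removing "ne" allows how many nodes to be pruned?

A node on "ne"'s path can go only if nothing else ends at it or branches off below it.
The suffix "e" (1 node) is used only by "ne"; the node for "n" still has the child "w", so pruning stops there.
Nodes removed: 1

1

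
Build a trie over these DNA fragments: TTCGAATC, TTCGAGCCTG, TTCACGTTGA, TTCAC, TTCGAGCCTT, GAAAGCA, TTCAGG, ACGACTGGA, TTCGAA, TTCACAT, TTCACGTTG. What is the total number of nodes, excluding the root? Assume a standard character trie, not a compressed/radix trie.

41

Count nodes per top-level branch (shared prefixes stored once):
  'A'-branch (ACGACTGGA): 9 nodes
  'G'-branch (GAAAGCA): 7 nodes
  'T'-branch (TTCAC, TTCACAT, TTCACGTTG, TTCACGTTGA, TTCAGG, TTCGAA, TTCGAATC, TTCGAGCCTG, TTCGAGCCTT): 25 nodes
Sum: 41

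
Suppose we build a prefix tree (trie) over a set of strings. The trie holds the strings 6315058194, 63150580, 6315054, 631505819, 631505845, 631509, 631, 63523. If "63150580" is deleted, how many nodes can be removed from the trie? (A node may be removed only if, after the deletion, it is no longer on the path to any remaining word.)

1

After clearing the end-marker at "63150580", prune upward until reaching a node still needed by another word.
The suffix "0" (1 node) is used only by "63150580"; the node for "6315058" still has the child "1", so pruning stops there.
Nodes removed: 1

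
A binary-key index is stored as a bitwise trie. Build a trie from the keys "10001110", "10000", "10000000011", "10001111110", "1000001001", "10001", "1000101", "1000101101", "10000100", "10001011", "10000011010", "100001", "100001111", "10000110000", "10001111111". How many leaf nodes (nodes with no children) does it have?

Leaves are exactly the stored words that no other stored word extends.
Those words: "10000000011", "1000001001", "10000011010", "10000100", "10000110000", "100001111", "1000101101", "10001110", "10001111110", "10001111111"
Leaf count: 10

10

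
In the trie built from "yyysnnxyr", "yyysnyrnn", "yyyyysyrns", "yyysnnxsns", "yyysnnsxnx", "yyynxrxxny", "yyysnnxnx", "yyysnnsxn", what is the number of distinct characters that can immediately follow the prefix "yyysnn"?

2

The children of the "yyysnn" node are the distinct next characters among strings starting with "yyysnn".
Distinct next characters after "yyysnn": s, x.
That node has 2 child edges.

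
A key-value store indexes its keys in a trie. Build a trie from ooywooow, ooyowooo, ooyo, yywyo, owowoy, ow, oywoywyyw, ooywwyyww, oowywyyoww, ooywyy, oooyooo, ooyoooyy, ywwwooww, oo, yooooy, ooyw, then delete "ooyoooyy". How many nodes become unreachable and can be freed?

After clearing the end-marker at "ooyoooyy", prune upward until reaching a node still needed by another word.
The suffix "ooyy" (4 nodes) is used only by "ooyoooyy"; the node for "ooyo" still has the child "w", so pruning stops there.
Nodes removed: 4

4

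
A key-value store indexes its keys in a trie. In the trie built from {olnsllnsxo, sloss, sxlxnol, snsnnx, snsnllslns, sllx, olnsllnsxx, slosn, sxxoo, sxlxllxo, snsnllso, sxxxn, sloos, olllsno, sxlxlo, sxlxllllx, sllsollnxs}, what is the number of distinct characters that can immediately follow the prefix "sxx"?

2

Walk "sxx" from the root, arriving at one node.
Distinct next characters after "sxx": o, x.
That node has 2 child edges.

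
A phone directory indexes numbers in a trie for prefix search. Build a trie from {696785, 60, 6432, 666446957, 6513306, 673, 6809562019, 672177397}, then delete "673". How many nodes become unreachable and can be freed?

1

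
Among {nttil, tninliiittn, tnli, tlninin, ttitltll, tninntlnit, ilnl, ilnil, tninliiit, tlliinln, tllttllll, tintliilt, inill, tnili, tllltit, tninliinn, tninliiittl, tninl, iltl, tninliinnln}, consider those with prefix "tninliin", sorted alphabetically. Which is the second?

DFS of the "tninliin" subtree visits, in order: "tninliinn", "tninliinnln"
Position 2: tninliinnln

tninliinnln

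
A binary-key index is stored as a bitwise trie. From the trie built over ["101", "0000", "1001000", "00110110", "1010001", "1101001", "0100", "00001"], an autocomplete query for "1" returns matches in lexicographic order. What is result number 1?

1001000

DFS of the "1" subtree visits, in order: "1001000", "101", "1010001", "1101001"
Position 1: 1001000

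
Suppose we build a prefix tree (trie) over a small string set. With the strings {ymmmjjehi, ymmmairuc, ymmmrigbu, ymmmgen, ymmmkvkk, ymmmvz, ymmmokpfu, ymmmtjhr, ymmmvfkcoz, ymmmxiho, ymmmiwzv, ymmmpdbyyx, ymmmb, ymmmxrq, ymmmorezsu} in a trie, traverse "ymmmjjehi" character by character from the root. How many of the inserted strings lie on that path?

Check each prefix of "ymmmjjehi" against the stored set — each match is an end-marker on the path.
Prefixes of the query that are stored words: "ymmmjjehi"
Count: 1

1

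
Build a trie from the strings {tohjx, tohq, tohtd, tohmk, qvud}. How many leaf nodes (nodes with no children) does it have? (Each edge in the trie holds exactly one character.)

5

Leaves are exactly the stored words that no other stored word extends.
Those words: "qvud", "tohjx", "tohmk", "tohq", "tohtd"
Leaf count: 5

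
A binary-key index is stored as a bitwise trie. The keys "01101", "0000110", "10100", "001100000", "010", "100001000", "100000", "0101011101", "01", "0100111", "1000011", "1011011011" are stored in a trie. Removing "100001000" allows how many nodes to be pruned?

Walk "100001000" from the leaf back toward the root, removing each node that no remaining word uses.
The suffix "000" (3 nodes) is used only by "100001000"; the node for "100001" still has the child "1", so pruning stops there.
Nodes removed: 3

3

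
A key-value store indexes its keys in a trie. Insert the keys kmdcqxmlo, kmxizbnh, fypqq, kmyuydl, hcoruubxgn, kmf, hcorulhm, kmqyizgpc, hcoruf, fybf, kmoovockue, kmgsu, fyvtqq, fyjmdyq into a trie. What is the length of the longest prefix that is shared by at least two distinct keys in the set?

Look for the deepest trie node that still has at least two words in its subtree.
e.g. "hcoruf" and "hcorulhm" share the prefix "hcoru" of length 5; no pair shares a longer one.
Longest shared-prefix length: 5

5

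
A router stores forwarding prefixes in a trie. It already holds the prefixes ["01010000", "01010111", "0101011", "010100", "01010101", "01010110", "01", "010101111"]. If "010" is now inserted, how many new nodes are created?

0

"010" is already a full path in the trie; only an end-marker is added.
No new nodes are needed: 0.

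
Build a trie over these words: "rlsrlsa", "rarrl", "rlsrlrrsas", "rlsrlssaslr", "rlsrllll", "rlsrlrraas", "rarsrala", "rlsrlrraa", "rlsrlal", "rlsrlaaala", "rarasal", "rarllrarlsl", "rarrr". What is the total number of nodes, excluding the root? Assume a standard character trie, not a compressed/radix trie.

Insert word by word; a character creates a node only if that edge doesn't already exist:
  "rlsrlsa" → 7 new (r, l, s, r, l, s, a)
  "rarrl" → prefix "r" already present; 4 new (a, r, r, l)
  "rlsrlrrsas" → prefix "rlsrl" already present; 5 new (r, r, s, a, s)
  "rlsrlssaslr" → prefix "rlsrls" already present; 5 new (s, a, s, l, r)
  "rlsrllll" → prefix "rlsrl" already present; 3 new (l, l, l)
  "rlsrlrraas" → prefix "rlsrlrr" already present; 3 new (a, a, s)
  "rarsrala" → prefix "rar" already present; 5 new (s, r, a, l, a)
  "rlsrlrraa" → prefix "rlsrlrraa" already present; 0 new (none)
  "rlsrlal" → prefix "rlsrl" already present; 2 new (a, l)
  "rlsrlaaala" → prefix "rlsrla" already present; 4 new (a, a, l, a)
  "rarasal" → prefix "rar" already present; 4 new (a, s, a, l)
  "rarllrarlsl" → prefix "rar" already present; 8 new (l, l, r, a, r, l, s, l)
  "rarrr" → prefix "rarr" already present; 1 new (r)
Total nodes = 7 + 4 + 5 + 5 + 3 + 3 + 5 + 0 + 2 + 4 + 4 + 8 + 1 = 51

51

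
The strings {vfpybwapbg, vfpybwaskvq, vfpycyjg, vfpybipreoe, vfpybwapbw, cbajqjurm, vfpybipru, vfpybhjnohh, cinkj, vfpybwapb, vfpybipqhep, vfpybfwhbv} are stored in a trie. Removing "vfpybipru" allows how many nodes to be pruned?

A node on "vfpybipru"'s path can go only if nothing else ends at it or branches off below it.
The suffix "u" (1 node) is used only by "vfpybipru"; the node for "vfpybipr" still has the child "e", so pruning stops there.
Nodes removed: 1

1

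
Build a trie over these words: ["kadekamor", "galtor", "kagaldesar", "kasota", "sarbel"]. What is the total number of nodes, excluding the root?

33

Trace insertions, counting only characters that open a new branch:
  "kadekamor" → 9 new (k, a, d, e, k, a, m, o, r)
  "galtor" → 6 new (g, a, l, t, o, r)
  "kagaldesar" → prefix "ka" already present; 8 new (g, a, l, d, e, s, a, r)
  "kasota" → prefix "ka" already present; 4 new (s, o, t, a)
  "sarbel" → 6 new (s, a, r, b, e, l)
Total nodes = 9 + 6 + 8 + 4 + 6 = 33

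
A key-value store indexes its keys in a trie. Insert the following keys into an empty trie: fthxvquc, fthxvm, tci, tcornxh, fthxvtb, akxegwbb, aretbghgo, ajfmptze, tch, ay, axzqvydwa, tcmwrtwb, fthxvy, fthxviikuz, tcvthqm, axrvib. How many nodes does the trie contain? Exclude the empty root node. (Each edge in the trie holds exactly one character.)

Count nodes per top-level branch (shared prefixes stored once):
  'a'-branch (ajfmptze, akxegwbb, aretbghgo, axrvib, axzqvydwa, ay): 36 nodes
  'f'-branch (fthxviikuz, fthxvm, fthxvquc, fthxvtb, fthxvy): 17 nodes
  't'-branch (tch, tci, tcmwrtwb, tcornxh, tcvthqm): 20 nodes
Sum: 73

73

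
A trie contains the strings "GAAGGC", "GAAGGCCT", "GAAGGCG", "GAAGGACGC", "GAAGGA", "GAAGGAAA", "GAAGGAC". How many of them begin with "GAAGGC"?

3

Walk to "GAAGGC"; the words in its subtree are exactly those with that prefix.
Matches: "GAAGGC", "GAAGGCCT", "GAAGGCG"
Count: 3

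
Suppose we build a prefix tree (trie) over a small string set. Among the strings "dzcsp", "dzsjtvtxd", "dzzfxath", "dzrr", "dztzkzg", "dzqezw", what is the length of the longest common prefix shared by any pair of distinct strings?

Equivalently: take the maximum, over all pairs, of their longest common prefix length.
e.g. "dzcsp" and "dzqezw" share the prefix "dz" of length 2; no pair shares a longer one.
Longest shared-prefix length: 2

2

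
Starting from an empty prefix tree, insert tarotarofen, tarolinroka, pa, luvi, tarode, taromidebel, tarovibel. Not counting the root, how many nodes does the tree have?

Trie structure (* marks end of a word):
(root)
├─ l
│  └─ u
│     └─ v
│        └─ i *
├─ p
│  └─ a *
└─ t
   └─ a
      └─ r
         └─ o
            ├─ d
            │  └─ e *
            ├─ l
            │  └─ i
            │     └─ n
            │        └─ r
            │           └─ o
            │              └─ k
            │                 └─ a *
            ├─ m
            │  └─ i
            │     └─ d
            │        └─ e
            │           └─ b
            │              └─ e
            │                 └─ l *
            ├─ t
            │  └─ a
            │     └─ r
            │        └─ o
            │           └─ f
            │              └─ e
            │                 └─ n *
            └─ v
               └─ i
                  └─ b
                     └─ e
                        └─ l *
Counting every labelled node above: 38.

38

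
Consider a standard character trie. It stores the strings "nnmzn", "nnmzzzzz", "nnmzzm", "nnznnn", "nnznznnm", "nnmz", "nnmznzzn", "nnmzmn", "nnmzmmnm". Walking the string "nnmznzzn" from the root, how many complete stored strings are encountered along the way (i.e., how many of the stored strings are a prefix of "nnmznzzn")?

3

Walk "nnmznzzn" from the root; an end-of-word marker is hit whenever a stored word is a prefix of "nnmznzzn".
Prefixes of the query that are stored words: "nnmz", "nnmzn", "nnmznzzn"
Count: 3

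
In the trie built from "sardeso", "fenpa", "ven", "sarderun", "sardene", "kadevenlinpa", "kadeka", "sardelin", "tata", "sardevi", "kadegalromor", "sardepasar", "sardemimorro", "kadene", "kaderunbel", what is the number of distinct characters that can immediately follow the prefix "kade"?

5

Walk "kade" from the root, arriving at one node.
Characters that immediately follow "kade" among the stored strings: {g, k, n, r, v}.
That node has 5 child edges.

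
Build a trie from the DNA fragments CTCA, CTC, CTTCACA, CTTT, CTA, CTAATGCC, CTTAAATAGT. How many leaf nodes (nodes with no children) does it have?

A leaf is a node with no children — equivalently, the end of a word that is not a proper prefix of any other stored word.
Those words: "CTAATGCC", "CTCA", "CTTAAATAGT", "CTTCACA", "CTTT"
Leaf count: 5

5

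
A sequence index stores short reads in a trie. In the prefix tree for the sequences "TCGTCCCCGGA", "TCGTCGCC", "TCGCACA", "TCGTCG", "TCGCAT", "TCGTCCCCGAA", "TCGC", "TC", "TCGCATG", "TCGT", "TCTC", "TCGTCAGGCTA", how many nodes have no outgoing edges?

Leaves are exactly the stored words that no other stored word extends.
Those words: "TCGCACA", "TCGCATG", "TCGTCAGGCTA", "TCGTCCCCGAA", "TCGTCCCCGGA", "TCGTCGCC", "TCTC"
Leaf count: 7

7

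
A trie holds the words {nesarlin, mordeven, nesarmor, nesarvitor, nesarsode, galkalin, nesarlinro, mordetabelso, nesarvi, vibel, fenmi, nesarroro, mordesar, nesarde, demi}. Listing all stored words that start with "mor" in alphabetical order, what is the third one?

mordeven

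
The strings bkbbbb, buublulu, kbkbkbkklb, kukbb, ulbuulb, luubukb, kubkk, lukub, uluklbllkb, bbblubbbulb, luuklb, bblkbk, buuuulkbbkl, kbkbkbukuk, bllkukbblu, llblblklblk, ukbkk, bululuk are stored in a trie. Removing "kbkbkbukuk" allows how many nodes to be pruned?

After clearing the end-marker at "kbkbkbukuk", prune upward until reaching a node still needed by another word.
The suffix "ukuk" (4 nodes) is used only by "kbkbkbukuk"; the node for "kbkbkb" still has the child "k", so pruning stops there.
Nodes removed: 4

4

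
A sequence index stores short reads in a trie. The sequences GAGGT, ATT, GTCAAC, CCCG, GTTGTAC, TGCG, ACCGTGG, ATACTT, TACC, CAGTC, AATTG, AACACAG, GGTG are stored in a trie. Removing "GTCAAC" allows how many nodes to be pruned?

4

A node on "GTCAAC"'s path can go only if nothing else ends at it or branches off below it.
The suffix "CAAC" (4 nodes) is used only by "GTCAAC"; the node for "GT" still has the child "T", so pruning stops there.
Nodes removed: 4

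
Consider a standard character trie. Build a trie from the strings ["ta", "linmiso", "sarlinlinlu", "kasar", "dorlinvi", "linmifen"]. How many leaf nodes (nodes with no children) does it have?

6

Leaves are exactly the stored words that no other stored word extends.
Those words: "dorlinvi", "kasar", "linmifen", "linmiso", "sarlinlinlu", "ta"
Leaf count: 6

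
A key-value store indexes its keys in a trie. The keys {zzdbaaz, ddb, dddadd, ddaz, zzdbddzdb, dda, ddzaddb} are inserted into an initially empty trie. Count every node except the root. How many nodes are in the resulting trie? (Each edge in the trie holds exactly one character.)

For each word, the new-node count is its length minus the longest prefix already in the trie:
  "zzdbaaz" → 7 new (z, z, d, b, a, a, z)
  "ddb" → 3 new (d, d, b)
  "dddadd" → prefix "dd" already present; 4 new (d, a, d, d)
  "ddaz" → prefix "dd" already present; 2 new (a, z)
  "zzdbddzdb" → prefix "zzdb" already present; 5 new (d, d, z, d, b)
  "dda" → prefix "dda" already present; 0 new (none)
  "ddzaddb" → prefix "dd" already present; 5 new (z, a, d, d, b)
Total nodes = 7 + 3 + 4 + 2 + 5 + 0 + 5 = 26

26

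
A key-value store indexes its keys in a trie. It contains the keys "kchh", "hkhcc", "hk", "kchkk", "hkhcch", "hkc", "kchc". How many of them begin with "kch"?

Filter for entries beginning with "kch":
Matches: "kchc", "kchh", "kchkk"
Count: 3

3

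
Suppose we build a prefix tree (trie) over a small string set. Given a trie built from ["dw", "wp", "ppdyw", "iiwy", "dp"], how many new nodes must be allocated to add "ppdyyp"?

"ppdy" is already a path in the trie; the remaining "yp" must be added.
So 6 − 4 = 2 new nodes.

2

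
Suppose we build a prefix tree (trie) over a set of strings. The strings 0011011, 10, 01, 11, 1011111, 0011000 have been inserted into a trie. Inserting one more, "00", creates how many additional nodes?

Every character of "00" already lies on an existing path (it is a prefix of some stored word).
No new nodes are needed: 0.

0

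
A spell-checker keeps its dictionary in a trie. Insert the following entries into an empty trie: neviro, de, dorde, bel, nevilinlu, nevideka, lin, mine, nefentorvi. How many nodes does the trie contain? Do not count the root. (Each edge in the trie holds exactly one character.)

39

Insert word by word; a character creates a node only if that edge doesn't already exist:
  "neviro" → 6 new (n, e, v, i, r, o)
  "de" → 2 new (d, e)
  "dorde" → prefix "d" already present; 4 new (o, r, d, e)
  "bel" → 3 new (b, e, l)
  "nevilinlu" → prefix "nevi" already present; 5 new (l, i, n, l, u)
  "nevideka" → prefix "nevi" already present; 4 new (d, e, k, a)
  "lin" → 3 new (l, i, n)
  "mine" → 4 new (m, i, n, e)
  "nefentorvi" → prefix "ne" already present; 8 new (f, e, n, t, o, r, v, i)
Total nodes = 6 + 2 + 4 + 3 + 5 + 4 + 3 + 4 + 8 = 39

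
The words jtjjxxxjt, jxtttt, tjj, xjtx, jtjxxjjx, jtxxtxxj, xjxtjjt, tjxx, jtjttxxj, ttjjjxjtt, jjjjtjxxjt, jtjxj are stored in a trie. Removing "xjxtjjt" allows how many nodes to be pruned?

After clearing the end-marker at "xjxtjjt", prune upward until reaching a node still needed by another word.
The suffix "xtjjt" (5 nodes) is used only by "xjxtjjt"; the node for "xj" still has the child "t", so pruning stops there.
Nodes removed: 5

5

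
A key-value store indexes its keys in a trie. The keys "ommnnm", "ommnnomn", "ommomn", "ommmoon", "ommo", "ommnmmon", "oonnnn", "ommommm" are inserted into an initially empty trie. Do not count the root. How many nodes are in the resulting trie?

27

Count nodes per top-level branch (shared prefixes stored once):
  'o'-branch (ommmoon, ommnmmon, ommnnm, ommnnomn, ommo, ommommm, ommomn, oonnnn): 27 nodes
Sum: 27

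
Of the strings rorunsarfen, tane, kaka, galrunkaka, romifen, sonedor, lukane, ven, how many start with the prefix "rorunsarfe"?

Traverse to the node for "rorunsarfe", then collect every word in that subtree.
Words under "rorunsarfe": rorunsarfen
Count: 1

1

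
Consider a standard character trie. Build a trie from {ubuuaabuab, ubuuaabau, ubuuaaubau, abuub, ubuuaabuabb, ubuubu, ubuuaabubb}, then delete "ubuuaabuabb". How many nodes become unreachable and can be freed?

1

A node on "ubuuaabuabb"'s path can go only if nothing else ends at it or branches off below it.
The suffix "b" (1 node) is used only by "ubuuaabuabb"; "ubuuaabuab" is itself a stored word, so pruning stops there.
Nodes removed: 1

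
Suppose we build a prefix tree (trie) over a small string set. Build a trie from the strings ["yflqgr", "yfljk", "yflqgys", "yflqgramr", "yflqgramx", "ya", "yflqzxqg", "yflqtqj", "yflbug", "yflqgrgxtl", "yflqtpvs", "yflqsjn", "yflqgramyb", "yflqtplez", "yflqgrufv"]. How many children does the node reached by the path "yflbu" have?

1

The children of the "yflbu" node are the distinct next characters among strings starting with "yflbu".
Distinct next characters after "yflbu": g.
That node has 1 child edge.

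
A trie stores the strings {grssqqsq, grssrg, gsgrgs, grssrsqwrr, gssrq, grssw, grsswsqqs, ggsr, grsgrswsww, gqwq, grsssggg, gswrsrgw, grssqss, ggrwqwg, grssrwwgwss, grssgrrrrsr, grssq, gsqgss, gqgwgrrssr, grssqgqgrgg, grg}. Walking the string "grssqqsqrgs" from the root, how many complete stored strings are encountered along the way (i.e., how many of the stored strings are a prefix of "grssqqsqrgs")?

Traverse "grssqqsqrgs" character by character; count nodes along the way that are marked as word ends.
Prefixes of the query that are stored words: "grssq", "grssqqsq"
Count: 2

2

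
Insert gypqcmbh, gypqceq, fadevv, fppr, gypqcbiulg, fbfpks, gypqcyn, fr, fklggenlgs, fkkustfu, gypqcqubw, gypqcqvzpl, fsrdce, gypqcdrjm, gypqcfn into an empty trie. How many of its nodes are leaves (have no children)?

15

Leaves are exactly the stored words that no other stored word extends.
Those words: "fadevv", "fbfpks", "fkkustfu", "fklggenlgs", "fppr", "fr", "fsrdce", "gypqcbiulg", "gypqcdrjm", "gypqceq", "gypqcfn", "gypqcmbh", "gypqcqubw", "gypqcqvzpl", "gypqcyn"
Leaf count: 15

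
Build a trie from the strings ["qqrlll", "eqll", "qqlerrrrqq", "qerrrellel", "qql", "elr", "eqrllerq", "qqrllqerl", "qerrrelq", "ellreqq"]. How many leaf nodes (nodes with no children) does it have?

9

Leaves are exactly the stored words that no other stored word extends.
Those words: "ellreqq", "elr", "eqll", "eqrllerq", "qerrrellel", "qerrrelq", "qqlerrrrqq", "qqrlll", "qqrllqerl"
Leaf count: 9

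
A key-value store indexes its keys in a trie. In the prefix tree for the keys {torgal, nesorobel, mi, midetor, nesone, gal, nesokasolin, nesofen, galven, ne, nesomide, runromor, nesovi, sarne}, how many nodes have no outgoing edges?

11

A leaf is a node with no children — equivalently, the end of a word that is not a proper prefix of any other stored word.
Those words: "galven", "midetor", "nesofen", "nesokasolin", "nesomide", "nesone", "nesorobel", "nesovi", "runromor", "sarne", "torgal"
Leaf count: 11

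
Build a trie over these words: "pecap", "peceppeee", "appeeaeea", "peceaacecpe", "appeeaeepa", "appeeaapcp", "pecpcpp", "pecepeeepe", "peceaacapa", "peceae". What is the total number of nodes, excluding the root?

46

Insert word by word; a character creates a node only if that edge doesn't already exist:
  "pecap" → 5 new (p, e, c, a, p)
  "peceppeee" → prefix "pec" already present; 6 new (e, p, p, e, e, e)
  "appeeaeea" → 9 new (a, p, p, e, e, a, e, e, a)
  "peceaacecpe" → prefix "pece" already present; 7 new (a, a, c, e, c, p, e)
  "appeeaeepa" → prefix "appeeaee" already present; 2 new (p, a)
  "appeeaapcp" → prefix "appeea" already present; 4 new (a, p, c, p)
  "pecpcpp" → prefix "pec" already present; 4 new (p, c, p, p)
  "pecepeeepe" → prefix "pecep" already present; 5 new (e, e, e, p, e)
  "peceaacapa" → prefix "peceaac" already present; 3 new (a, p, a)
  "peceae" → prefix "pecea" already present; 1 new (e)
Total nodes = 5 + 6 + 9 + 7 + 2 + 4 + 4 + 5 + 3 + 1 = 46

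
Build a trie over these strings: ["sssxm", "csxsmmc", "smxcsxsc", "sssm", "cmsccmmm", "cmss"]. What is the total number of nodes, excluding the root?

28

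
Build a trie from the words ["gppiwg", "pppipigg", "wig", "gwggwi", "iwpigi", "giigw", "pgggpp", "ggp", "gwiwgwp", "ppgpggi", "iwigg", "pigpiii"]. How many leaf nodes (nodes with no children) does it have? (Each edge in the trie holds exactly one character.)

12

A leaf is a node with no children — equivalently, the end of a word that is not a proper prefix of any other stored word.
Those words: "ggp", "giigw", "gppiwg", "gwggwi", "gwiwgwp", "iwigg", "iwpigi", "pgggpp", "pigpiii", "ppgpggi", "pppipigg", "wig"
Leaf count: 12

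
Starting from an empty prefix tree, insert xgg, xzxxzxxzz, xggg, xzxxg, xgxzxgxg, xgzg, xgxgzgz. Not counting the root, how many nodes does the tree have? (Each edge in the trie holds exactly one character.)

25

Count nodes per top-level branch (shared prefixes stored once):
  'x'-branch (xgg, xggg, xgxgzgz, xgxzxgxg, xgzg, xzxxg, xzxxzxxzz): 25 nodes
Sum: 25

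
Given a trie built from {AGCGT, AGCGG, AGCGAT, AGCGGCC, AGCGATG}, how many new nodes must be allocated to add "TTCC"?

Nothing in the trie begins with "T"; the whole of "TTCC" is new.
4 − 0 = 4 new nodes.

4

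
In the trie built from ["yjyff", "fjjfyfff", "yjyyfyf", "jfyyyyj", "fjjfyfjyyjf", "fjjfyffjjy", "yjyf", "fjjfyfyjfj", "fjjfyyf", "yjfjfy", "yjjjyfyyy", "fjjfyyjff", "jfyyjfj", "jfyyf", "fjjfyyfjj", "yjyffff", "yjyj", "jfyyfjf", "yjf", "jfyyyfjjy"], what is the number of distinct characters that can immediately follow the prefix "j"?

1

Walk "j" from the root, arriving at one node.
Characters that immediately follow "j" among the stored strings: {f}.
That node has 1 child edge.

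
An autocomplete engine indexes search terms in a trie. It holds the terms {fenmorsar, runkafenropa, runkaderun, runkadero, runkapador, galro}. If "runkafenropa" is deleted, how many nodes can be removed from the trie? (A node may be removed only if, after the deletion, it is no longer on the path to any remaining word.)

7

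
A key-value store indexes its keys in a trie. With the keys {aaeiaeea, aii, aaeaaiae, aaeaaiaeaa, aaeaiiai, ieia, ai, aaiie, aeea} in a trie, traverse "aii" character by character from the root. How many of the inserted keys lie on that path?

2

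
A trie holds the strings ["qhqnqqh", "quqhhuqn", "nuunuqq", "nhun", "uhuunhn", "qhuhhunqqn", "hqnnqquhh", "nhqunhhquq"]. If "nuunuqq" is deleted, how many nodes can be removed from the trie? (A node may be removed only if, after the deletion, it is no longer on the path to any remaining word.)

6

Walk "nuunuqq" from the leaf back toward the root, removing each node that no remaining word uses.
The suffix "uunuqq" (6 nodes) is used only by "nuunuqq"; the node for "n" still has the child "h", so pruning stops there.
Nodes removed: 6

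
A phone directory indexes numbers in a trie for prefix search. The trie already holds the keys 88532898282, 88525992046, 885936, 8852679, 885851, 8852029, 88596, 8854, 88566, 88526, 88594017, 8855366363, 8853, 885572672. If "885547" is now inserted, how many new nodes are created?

2

The longest prefix of "885547" already in the trie is "8855" (length 4).
New nodes needed: |"885547"| − 4 = 6 − 4 = 2.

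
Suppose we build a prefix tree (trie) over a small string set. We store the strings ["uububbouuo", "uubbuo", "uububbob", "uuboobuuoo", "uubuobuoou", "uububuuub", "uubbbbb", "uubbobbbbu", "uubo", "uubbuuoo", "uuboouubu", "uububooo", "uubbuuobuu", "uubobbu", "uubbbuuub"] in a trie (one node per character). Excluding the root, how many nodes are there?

Trace insertions, counting only characters that open a new branch:
  "uububbouuo" → 10 new (u, u, b, u, b, b, o, u, u, o)
  "uubbuo" → prefix "uub" already present; 3 new (b, u, o)
  "uububbob" → prefix "uububbo" already present; 1 new (b)
  "uuboobuuoo" → prefix "uub" already present; 7 new (o, o, b, u, u, o, o)
  "uubuobuoou" → prefix "uubu" already present; 6 new (o, b, u, o, o, u)
  "uububuuub" → prefix "uubub" already present; 4 new (u, u, u, b)
  "uubbbbb" → prefix "uubb" already present; 3 new (b, b, b)
  "uubbobbbbu" → prefix "uubb" already present; 6 new (o, b, b, b, b, u)
  "uubo" → prefix "uubo" already present; 0 new (none)
  "uubbuuoo" → prefix "uubbu" already present; 3 new (u, o, o)
  "uuboouubu" → prefix "uuboo" already present; 4 new (u, u, b, u)
  "uububooo" → prefix "uubub" already present; 3 new (o, o, o)
  "uubbuuobuu" → prefix "uubbuuo" already present; 3 new (b, u, u)
  "uubobbu" → prefix "uubo" already present; 3 new (b, b, u)
  "uubbbuuub" → prefix "uubbb" already present; 4 new (u, u, u, b)
Total nodes = 10 + 3 + 1 + 7 + 6 + 4 + 3 + 6 + 0 + 3 + 4 + 3 + 3 + 3 + 4 = 60

60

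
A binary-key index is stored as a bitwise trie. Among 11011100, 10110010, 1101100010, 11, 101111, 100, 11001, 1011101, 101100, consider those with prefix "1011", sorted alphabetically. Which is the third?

1011101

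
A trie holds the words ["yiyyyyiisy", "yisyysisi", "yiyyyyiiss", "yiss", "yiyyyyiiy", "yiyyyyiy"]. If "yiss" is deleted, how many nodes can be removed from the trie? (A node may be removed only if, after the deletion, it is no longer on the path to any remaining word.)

1

Walk "yiss" from the leaf back toward the root, removing each node that no remaining word uses.
The suffix "s" (1 node) is used only by "yiss"; the node for "yis" still has the child "y", so pruning stops there.
Nodes removed: 1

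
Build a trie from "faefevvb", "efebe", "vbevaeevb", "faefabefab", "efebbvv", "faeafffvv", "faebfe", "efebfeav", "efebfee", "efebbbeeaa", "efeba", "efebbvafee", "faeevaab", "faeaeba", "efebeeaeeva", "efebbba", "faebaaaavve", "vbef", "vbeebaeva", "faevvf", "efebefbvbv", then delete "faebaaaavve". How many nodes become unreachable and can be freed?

7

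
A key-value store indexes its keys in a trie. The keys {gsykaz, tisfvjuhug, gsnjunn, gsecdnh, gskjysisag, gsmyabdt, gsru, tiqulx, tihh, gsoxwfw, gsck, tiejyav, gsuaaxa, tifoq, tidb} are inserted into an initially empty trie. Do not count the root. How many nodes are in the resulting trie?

For each word, the new-node count is its length minus the longest prefix already in the trie:
  "gsykaz" → 6 new (g, s, y, k, a, z)
  "tisfvjuhug" → 10 new (t, i, s, f, v, j, u, h, u, g)
  "gsnjunn" → prefix "gs" already present; 5 new (n, j, u, n, n)
  "gsecdnh" → prefix "gs" already present; 5 new (e, c, d, n, h)
  "gskjysisag" → prefix "gs" already present; 8 new (k, j, y, s, i, s, a, g)
  "gsmyabdt" → prefix "gs" already present; 6 new (m, y, a, b, d, t)
  "gsru" → prefix "gs" already present; 2 new (r, u)
  "tiqulx" → prefix "ti" already present; 4 new (q, u, l, x)
  "tihh" → prefix "ti" already present; 2 new (h, h)
  "gsoxwfw" → prefix "gs" already present; 5 new (o, x, w, f, w)
  "gsck" → prefix "gs" already present; 2 new (c, k)
  "tiejyav" → prefix "ti" already present; 5 new (e, j, y, a, v)
  "gsuaaxa" → prefix "gs" already present; 5 new (u, a, a, x, a)
  "tifoq" → prefix "ti" already present; 3 new (f, o, q)
  "tidb" → prefix "ti" already present; 2 new (d, b)
Total nodes = 6 + 10 + 5 + 5 + 8 + 6 + 2 + 4 + 2 + 5 + 2 + 5 + 5 + 3 + 2 = 70

70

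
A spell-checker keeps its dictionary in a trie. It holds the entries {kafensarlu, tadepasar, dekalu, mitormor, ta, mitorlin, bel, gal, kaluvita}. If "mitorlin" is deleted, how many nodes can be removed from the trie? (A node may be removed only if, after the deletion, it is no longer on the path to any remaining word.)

Walk "mitorlin" from the leaf back toward the root, removing each node that no remaining word uses.
The suffix "lin" (3 nodes) is used only by "mitorlin"; the node for "mitor" still has the child "m", so pruning stops there.
Nodes removed: 3

3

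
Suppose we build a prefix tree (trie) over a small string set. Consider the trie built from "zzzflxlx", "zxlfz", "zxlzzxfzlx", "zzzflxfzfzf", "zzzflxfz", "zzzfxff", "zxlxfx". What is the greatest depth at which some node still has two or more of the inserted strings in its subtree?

Look for the deepest trie node that still has at least two words in its subtree.
"zzzflxfz" and "zzzflxfzfzf" agree on "zzzflxfz" (8 characters) before diverging; nothing deeper is shared.
Longest shared-prefix length: 8

8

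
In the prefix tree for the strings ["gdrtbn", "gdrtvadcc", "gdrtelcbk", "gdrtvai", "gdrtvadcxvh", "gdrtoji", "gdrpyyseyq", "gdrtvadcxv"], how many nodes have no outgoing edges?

Leaves are exactly the stored words that no other stored word extends.
Those words: "gdrpyyseyq", "gdrtbn", "gdrtelcbk", "gdrtoji", "gdrtvadcc", "gdrtvadcxvh", "gdrtvai"
Leaf count: 7

7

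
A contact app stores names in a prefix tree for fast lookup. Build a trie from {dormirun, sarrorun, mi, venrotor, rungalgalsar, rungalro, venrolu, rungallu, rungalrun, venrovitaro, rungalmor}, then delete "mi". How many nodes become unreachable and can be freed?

2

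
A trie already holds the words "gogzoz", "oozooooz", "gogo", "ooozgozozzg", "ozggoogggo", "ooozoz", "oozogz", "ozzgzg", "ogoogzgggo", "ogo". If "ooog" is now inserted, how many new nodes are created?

1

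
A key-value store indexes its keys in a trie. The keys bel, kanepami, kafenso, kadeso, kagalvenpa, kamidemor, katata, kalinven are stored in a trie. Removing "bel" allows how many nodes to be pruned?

3

A node on "bel"'s path can go only if nothing else ends at it or branches off below it.
No other word shares any prefix with "bel", so all 3 of its nodes go.
Nodes removed: 3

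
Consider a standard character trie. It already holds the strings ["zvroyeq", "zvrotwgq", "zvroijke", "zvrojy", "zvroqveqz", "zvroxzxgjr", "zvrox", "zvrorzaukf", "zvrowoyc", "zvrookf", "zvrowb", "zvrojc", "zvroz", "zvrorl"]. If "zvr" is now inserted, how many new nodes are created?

"zvr" is already a full path in the trie; only an end-marker is added.
No new nodes are needed: 0.

0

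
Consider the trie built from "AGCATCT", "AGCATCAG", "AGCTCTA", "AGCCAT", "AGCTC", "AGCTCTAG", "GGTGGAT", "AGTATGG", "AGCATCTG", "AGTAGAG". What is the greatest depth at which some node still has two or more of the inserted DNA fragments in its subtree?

Look for the deepest trie node that still has at least two words in its subtree.
"AGCATCT" and "AGCATCTG" agree on "AGCATCT" (7 characters) before diverging; nothing deeper is shared.
Longest shared-prefix length: 7

7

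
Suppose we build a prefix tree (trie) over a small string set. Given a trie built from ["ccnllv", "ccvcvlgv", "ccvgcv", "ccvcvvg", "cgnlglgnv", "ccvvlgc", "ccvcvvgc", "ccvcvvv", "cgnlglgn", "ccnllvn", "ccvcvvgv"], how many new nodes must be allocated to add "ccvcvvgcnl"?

2

The longest prefix of "ccvcvvgcnl" already in the trie is "ccvcvvgc" (length 8).
New nodes needed: |"ccvcvvgcnl"| − 8 = 10 − 8 = 2.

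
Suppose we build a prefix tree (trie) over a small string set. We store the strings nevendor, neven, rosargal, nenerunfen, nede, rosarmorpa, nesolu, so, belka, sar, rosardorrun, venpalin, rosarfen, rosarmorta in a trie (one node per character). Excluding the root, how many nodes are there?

For each word, the new-node count is its length minus the longest prefix already in the trie:
  "nevendor" → 8 new (n, e, v, e, n, d, o, r)
  "neven" → prefix "neven" already present; 0 new (none)
  "rosargal" → 8 new (r, o, s, a, r, g, a, l)
  "nenerunfen" → prefix "ne" already present; 8 new (n, e, r, u, n, f, e, n)
  "nede" → prefix "ne" already present; 2 new (d, e)
  "rosarmorpa" → prefix "rosar" already present; 5 new (m, o, r, p, a)
  "nesolu" → prefix "ne" already present; 4 new (s, o, l, u)
  "so" → 2 new (s, o)
  "belka" → 5 new (b, e, l, k, a)
  "sar" → prefix "s" already present; 2 new (a, r)
  "rosardorrun" → prefix "rosar" already present; 6 new (d, o, r, r, u, n)
  "venpalin" → 8 new (v, e, n, p, a, l, i, n)
  "rosarfen" → prefix "rosar" already present; 3 new (f, e, n)
  "rosarmorta" → prefix "rosarmor" already present; 2 new (t, a)
Total nodes = 8 + 0 + 8 + 8 + 2 + 5 + 4 + 2 + 5 + 2 + 6 + 8 + 3 + 2 = 63

63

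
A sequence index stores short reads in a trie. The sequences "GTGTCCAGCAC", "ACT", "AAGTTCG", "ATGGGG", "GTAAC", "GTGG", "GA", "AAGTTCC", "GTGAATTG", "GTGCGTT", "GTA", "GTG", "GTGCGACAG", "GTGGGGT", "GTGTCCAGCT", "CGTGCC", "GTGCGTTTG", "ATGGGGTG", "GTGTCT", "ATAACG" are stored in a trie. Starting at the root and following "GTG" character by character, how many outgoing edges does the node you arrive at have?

4

The children of the "GTG" node are the distinct next characters among strings starting with "GTG".
Distinct next characters after "GTG": A, C, G, T.
That node has 4 child edges.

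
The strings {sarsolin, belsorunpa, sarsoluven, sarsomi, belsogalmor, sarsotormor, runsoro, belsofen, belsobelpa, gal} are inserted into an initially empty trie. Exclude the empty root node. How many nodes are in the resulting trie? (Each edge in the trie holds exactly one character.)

For each word, the new-node count is its length minus the longest prefix already in the trie:
  "sarsolin" → 8 new (s, a, r, s, o, l, i, n)
  "belsorunpa" → 10 new (b, e, l, s, o, r, u, n, p, a)
  "sarsoluven" → prefix "sarsol" already present; 4 new (u, v, e, n)
  "sarsomi" → prefix "sarso" already present; 2 new (m, i)
  "belsogalmor" → prefix "belso" already present; 6 new (g, a, l, m, o, r)
  "sarsotormor" → prefix "sarso" already present; 6 new (t, o, r, m, o, r)
  "runsoro" → 7 new (r, u, n, s, o, r, o)
  "belsofen" → prefix "belso" already present; 3 new (f, e, n)
  "belsobelpa" → prefix "belso" already present; 5 new (b, e, l, p, a)
  "gal" → 3 new (g, a, l)
Total nodes = 8 + 10 + 4 + 2 + 6 + 6 + 7 + 3 + 5 + 3 = 54

54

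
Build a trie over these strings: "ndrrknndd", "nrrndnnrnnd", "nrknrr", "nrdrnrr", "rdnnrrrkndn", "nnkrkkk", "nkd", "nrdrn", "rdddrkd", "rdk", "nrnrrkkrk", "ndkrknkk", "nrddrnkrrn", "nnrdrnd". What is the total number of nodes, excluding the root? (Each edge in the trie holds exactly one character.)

78

Trace insertions, counting only characters that open a new branch:
  "ndrrknndd" → 9 new (n, d, r, r, k, n, n, d, d)
  "nrrndnnrnnd" → prefix "n" already present; 10 new (r, r, n, d, n, n, r, n, n, d)
  "nrknrr" → prefix "nr" already present; 4 new (k, n, r, r)
  "nrdrnrr" → prefix "nr" already present; 5 new (d, r, n, r, r)
  "rdnnrrrkndn" → 11 new (r, d, n, n, r, r, r, k, n, d, n)
  "nnkrkkk" → prefix "n" already present; 6 new (n, k, r, k, k, k)
  "nkd" → prefix "n" already present; 2 new (k, d)
  "nrdrn" → prefix "nrdrn" already present; 0 new (none)
  "rdddrkd" → prefix "rd" already present; 5 new (d, d, r, k, d)
  "rdk" → prefix "rd" already present; 1 new (k)
  "nrnrrkkrk" → prefix "nr" already present; 7 new (n, r, r, k, k, r, k)
  "ndkrknkk" → prefix "nd" already present; 6 new (k, r, k, n, k, k)
  "nrddrnkrrn" → prefix "nrd" already present; 7 new (d, r, n, k, r, r, n)
  "nnrdrnd" → prefix "nn" already present; 5 new (r, d, r, n, d)
Total nodes = 9 + 10 + 4 + 5 + 11 + 6 + 2 + 0 + 5 + 1 + 7 + 6 + 7 + 5 = 78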